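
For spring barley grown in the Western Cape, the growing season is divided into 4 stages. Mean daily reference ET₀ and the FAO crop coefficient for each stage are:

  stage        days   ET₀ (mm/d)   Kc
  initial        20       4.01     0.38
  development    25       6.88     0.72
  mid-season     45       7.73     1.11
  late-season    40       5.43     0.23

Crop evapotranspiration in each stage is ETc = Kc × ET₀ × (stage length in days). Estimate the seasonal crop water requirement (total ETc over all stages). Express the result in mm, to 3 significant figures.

590 mm

initial: 0.38 × 4.01 × 20 = 30.48 mm
development: 0.72 × 6.88 × 25 = 123.84 mm
mid-season: 1.11 × 7.73 × 45 = 386.11 mm
late-season: 0.23 × 5.43 × 40 = 49.96 mm
Seasonal total = 590.39 mm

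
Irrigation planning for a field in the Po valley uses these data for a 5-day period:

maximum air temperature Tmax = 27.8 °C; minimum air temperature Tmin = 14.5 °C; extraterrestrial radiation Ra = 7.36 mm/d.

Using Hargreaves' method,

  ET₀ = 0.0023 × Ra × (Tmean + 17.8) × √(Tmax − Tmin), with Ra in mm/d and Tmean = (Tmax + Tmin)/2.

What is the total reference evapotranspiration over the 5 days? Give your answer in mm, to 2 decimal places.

Tmean = (27.8 + 14.5)/2 = 21.15 °C
ET₀ = 0.0023 × 7.36 × (21.15 + 17.8) × √13.3 = 0.0023 × 7.36 × 38.95 × 3.6469 = 2.4046 mm/d
Over 5 days: 2.4046 × 5 = 12.023 mm

12.02 mm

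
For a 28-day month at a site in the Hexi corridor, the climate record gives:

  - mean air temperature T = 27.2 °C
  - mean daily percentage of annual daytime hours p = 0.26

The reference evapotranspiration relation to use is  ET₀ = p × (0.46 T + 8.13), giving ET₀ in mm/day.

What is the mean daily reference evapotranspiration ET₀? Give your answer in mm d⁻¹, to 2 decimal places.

ET₀ = 0.26 × (0.46 × 27.2 + 8.13) = 0.26 × 20.642 = 5.3669 mm/d

5.37 mm d⁻¹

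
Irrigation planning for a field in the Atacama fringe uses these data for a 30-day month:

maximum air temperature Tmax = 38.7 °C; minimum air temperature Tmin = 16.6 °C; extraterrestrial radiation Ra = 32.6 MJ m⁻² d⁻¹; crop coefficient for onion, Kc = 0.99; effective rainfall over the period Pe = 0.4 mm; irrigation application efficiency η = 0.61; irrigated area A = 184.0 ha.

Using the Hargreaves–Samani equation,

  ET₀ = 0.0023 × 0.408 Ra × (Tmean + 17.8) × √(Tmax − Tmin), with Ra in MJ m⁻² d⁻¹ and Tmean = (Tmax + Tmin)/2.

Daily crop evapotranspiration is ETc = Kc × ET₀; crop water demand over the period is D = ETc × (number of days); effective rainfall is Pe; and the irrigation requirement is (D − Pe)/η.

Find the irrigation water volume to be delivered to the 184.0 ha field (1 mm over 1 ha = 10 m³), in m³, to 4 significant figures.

Tmean = (38.7 + 16.6)/2 = 27.65 °C
0.408 Ra = 0.408 × 32.6 = 13.3008 mm/d equivalent
ET₀ = 0.0023 × 13.3008 × (27.65 + 17.8) × √22.1 = 0.0023 × 13.3008 × 45.45 × 4.7011 = 6.5364 mm/d
ETc = Kc × ET₀ = 0.99 × 6.5364 = 6.4710 mm/d
Crop demand D = ETc × 30 d = 6.4710 × 30 = 194.130 mm
D − Pe = 194.130 − 0.4 = 193.730 mm
Gross irrigation = 193.730 / 0.61 = 317.590 mm
Volume = 317.590 mm × 184.0 ha × 10 = 584365.6 m³

584400 m³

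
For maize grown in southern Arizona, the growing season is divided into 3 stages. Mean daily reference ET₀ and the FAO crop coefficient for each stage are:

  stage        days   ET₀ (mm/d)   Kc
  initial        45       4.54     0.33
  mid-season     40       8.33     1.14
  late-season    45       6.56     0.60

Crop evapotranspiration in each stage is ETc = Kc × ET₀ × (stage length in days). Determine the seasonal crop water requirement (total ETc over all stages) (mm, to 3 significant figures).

initial: 0.33 × 4.54 × 45 = 67.42 mm
mid-season: 1.14 × 8.33 × 40 = 379.85 mm
late-season: 0.60 × 6.56 × 45 = 177.12 mm
Seasonal total = 624.39 mm

624 mm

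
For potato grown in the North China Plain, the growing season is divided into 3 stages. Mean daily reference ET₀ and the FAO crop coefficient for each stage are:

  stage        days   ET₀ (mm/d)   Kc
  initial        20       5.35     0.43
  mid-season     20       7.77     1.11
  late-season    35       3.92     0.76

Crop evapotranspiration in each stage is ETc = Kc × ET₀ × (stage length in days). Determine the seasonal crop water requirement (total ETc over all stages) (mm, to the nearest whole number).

initial: 0.43 × 5.35 × 20 = 46.01 mm
mid-season: 1.11 × 7.77 × 20 = 172.49 mm
late-season: 0.76 × 3.92 × 35 = 104.27 mm
Seasonal total = 322.77 mm

323 mm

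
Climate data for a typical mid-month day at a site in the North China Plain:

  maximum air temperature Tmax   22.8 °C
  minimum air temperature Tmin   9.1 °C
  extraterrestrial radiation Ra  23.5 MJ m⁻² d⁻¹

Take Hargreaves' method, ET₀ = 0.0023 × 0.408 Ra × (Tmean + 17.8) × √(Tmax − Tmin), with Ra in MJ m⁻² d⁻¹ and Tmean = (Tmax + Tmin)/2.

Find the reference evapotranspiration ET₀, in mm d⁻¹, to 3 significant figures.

2.75 mm d⁻¹

Tmean = (22.8 + 9.1)/2 = 15.95 °C
0.408 Ra = 0.408 × 23.5 = 9.5880 mm/d equivalent
ET₀ = 0.0023 × 9.5880 × (15.95 + 17.8) × √13.7 = 0.0023 × 9.5880 × 33.75 × 3.7014 = 2.7548 mm/d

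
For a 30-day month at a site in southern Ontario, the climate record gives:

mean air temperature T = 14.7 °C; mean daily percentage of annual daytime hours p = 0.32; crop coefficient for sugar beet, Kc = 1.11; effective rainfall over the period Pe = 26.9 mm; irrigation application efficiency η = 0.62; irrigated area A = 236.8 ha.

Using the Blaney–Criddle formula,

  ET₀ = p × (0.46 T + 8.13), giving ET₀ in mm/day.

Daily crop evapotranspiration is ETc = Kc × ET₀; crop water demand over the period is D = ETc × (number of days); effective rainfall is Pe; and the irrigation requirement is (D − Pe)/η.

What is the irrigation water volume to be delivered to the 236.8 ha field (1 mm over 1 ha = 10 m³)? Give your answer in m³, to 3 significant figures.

503000 m³

ET₀ = 0.32 × (0.46 × 14.7 + 8.13) = 0.32 × 14.892 = 4.7654 mm/d
ETc = Kc × ET₀ = 1.11 × 4.7654 = 5.2896 mm/d
Crop demand D = ETc × 30 d = 5.2896 × 30 = 158.688 mm
D − Pe = 158.688 − 26.9 = 131.788 mm
Gross irrigation = 131.788 / 0.62 = 212.561 mm
Volume = 212.561 mm × 236.8 ha × 10 = 503344.4 m³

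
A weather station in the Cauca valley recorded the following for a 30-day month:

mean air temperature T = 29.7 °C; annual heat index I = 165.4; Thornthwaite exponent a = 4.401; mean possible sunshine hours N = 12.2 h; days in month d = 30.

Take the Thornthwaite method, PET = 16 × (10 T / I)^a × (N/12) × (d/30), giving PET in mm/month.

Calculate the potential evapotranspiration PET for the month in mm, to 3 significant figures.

214 mm

10T/I = 10 × 29.7 / 165.4 = 1.7956
(10T/I)^a = 1.7956^4.401 = 13.1455
Uncorrected PET = 16 × 13.1455 = 210.328 mm
Correction = (N/12)(d/30) = (12.2/12)(30/30) = 1.0167
PET = 210.328 × 1.0167 = 213.840 mm/month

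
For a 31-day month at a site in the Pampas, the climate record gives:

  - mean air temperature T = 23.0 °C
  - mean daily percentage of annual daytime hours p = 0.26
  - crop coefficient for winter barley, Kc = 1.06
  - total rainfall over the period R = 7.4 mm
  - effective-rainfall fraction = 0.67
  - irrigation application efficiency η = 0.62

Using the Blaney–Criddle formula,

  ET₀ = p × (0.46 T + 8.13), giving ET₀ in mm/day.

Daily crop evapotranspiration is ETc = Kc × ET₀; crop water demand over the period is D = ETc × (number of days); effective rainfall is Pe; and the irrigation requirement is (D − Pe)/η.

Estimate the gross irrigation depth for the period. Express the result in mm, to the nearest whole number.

250 mm

ET₀ = 0.26 × (0.46 × 23.0 + 8.13) = 0.26 × 18.710 = 4.8646 mm/d
ETc = Kc × ET₀ = 1.06 × 4.8646 = 5.1565 mm/d
Crop demand D = ETc × 31 d = 5.1565 × 31 = 159.852 mm
Pe = 0.67 × 7.4 = 4.958 mm
D − Pe = 159.852 − 4.958 = 154.894 mm
Gross irrigation = 154.894 / 0.62 = 249.829 mm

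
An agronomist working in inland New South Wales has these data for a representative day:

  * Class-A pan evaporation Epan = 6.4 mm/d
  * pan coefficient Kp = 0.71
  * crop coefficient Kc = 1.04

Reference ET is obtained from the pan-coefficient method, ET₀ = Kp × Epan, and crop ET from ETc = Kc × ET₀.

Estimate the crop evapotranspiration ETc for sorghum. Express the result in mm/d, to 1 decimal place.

ET₀ = 0.71 × 6.4 = 4.5440 mm/d
ETc = Kc × ET₀ = 1.04 × 4.5440 = 4.7258 mm/d

4.7 mm/d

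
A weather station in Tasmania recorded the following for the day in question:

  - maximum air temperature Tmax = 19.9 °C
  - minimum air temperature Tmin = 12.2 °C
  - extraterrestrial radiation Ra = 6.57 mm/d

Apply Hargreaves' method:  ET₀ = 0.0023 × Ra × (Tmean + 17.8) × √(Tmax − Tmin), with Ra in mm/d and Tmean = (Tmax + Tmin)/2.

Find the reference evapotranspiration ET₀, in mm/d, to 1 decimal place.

Tmean = (19.9 + 12.2)/2 = 16.05 °C
ET₀ = 0.0023 × 6.57 × (16.05 + 17.8) × √7.7 = 0.0023 × 6.57 × 33.85 × 2.7749 = 1.4194 mm/d

1.4 mm/d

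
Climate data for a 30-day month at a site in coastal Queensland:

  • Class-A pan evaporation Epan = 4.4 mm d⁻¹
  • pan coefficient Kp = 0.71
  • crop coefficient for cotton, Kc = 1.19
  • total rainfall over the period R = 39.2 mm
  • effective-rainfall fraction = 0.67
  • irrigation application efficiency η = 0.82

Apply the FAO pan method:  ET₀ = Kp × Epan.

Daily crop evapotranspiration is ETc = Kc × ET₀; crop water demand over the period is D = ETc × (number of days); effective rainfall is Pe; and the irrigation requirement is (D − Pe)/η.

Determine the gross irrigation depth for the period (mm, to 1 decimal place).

ET₀ = 0.71 × 4.4 = 3.1240 mm/d
ETc = Kc × ET₀ = 1.19 × 3.1240 = 3.7176 mm/d
Crop demand D = ETc × 30 d = 3.7176 × 30 = 111.528 mm
Pe = 0.67 × 39.2 = 26.264 mm
D − Pe = 111.528 − 26.264 = 85.264 mm
Gross irrigation = 85.264 / 0.82 = 103.980 mm

104.0 mm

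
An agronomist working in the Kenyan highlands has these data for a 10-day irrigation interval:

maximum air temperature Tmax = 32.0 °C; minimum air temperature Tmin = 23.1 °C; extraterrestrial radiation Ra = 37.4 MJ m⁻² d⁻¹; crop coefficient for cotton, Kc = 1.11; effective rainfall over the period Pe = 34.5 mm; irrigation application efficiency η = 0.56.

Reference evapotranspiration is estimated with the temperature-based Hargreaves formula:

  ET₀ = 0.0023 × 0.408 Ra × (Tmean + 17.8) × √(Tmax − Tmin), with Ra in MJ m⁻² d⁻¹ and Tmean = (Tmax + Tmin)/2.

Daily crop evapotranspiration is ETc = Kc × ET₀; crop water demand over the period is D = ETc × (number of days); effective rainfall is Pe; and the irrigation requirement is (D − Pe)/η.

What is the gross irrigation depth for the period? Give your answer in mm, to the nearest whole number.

33 mm

Tmean = (32.0 + 23.1)/2 = 27.55 °C
0.408 Ra = 0.408 × 37.4 = 15.2592 mm/d equivalent
ET₀ = 0.0023 × 15.2592 × (27.55 + 17.8) × √8.9 = 0.0023 × 15.2592 × 45.35 × 2.9833 = 4.7483 mm/d
ETc = Kc × ET₀ = 1.11 × 4.7483 = 5.2706 mm/d
Crop demand D = ETc × 10 d = 5.2706 × 10 = 52.706 mm
D − Pe = 52.706 − 34.5 = 18.206 mm
Gross irrigation = 18.206 / 0.56 = 32.511 mm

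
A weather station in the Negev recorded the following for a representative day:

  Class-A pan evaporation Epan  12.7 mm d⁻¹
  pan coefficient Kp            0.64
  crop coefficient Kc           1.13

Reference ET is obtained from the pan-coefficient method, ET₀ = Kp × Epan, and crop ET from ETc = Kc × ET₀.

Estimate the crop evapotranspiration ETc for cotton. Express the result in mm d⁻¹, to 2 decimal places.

ET₀ = 0.64 × 12.7 = 8.1280 mm/d
ETc = Kc × ET₀ = 1.13 × 8.1280 = 9.1846 mm/d

9.18 mm d⁻¹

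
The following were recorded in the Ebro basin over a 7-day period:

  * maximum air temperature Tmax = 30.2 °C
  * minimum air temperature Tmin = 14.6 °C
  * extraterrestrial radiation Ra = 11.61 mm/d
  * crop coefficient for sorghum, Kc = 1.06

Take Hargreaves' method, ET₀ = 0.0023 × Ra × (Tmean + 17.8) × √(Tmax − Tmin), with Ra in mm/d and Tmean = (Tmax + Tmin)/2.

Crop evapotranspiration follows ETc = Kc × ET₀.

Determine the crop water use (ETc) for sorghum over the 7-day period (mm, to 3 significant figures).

31.5 mm

Tmean = (30.2 + 14.6)/2 = 22.40 °C
ET₀ = 0.0023 × 11.61 × (22.40 + 17.8) × √15.6 = 0.0023 × 11.61 × 40.20 × 3.9497 = 4.2398 mm/d
ETc = Kc × ET₀ = 1.06 × 4.2398 = 4.4942 mm/d
Over 7 days: 4.4942 × 7 = 31.459 mm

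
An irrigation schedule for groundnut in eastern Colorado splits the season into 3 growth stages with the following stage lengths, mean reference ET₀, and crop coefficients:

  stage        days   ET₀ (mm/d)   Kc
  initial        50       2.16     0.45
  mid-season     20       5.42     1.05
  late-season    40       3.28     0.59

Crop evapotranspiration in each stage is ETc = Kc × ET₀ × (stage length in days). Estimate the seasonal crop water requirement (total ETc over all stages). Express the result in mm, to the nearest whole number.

initial: 0.45 × 2.16 × 50 = 48.60 mm
mid-season: 1.05 × 5.42 × 20 = 113.82 mm
late-season: 0.59 × 3.28 × 40 = 77.41 mm
Seasonal total = 239.83 mm

240 mm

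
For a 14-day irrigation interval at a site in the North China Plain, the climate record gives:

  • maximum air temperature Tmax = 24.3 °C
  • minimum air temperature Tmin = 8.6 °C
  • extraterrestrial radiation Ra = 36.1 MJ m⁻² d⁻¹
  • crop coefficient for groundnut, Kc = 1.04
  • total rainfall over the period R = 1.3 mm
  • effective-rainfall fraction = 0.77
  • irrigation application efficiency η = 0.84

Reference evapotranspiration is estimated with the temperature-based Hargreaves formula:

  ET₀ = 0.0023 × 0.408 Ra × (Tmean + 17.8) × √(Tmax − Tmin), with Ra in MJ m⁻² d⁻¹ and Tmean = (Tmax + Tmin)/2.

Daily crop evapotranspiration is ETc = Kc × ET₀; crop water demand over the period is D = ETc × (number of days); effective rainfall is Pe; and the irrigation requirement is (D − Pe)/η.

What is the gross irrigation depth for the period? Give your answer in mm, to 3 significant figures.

78.5 mm

Tmean = (24.3 + 8.6)/2 = 16.45 °C
0.408 Ra = 0.408 × 36.1 = 14.7288 mm/d equivalent
ET₀ = 0.0023 × 14.7288 × (16.45 + 17.8) × √15.7 = 0.0023 × 14.7288 × 34.25 × 3.9623 = 4.5973 mm/d
ETc = Kc × ET₀ = 1.04 × 4.5973 = 4.7812 mm/d
Crop demand D = ETc × 14 d = 4.7812 × 14 = 66.937 mm
Pe = 0.77 × 1.3 = 1.001 mm
D − Pe = 66.937 − 1.001 = 65.936 mm
Gross irrigation = 65.936 / 0.84 = 78.495 mm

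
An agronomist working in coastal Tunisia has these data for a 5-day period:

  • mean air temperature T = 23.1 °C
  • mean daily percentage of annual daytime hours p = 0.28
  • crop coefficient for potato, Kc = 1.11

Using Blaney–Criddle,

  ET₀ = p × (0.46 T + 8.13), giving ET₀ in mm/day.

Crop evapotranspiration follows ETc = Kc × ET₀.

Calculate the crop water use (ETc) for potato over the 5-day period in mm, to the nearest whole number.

ET₀ = 0.28 × (0.46 × 23.1 + 8.13) = 0.28 × 18.756 = 5.2517 mm/d
ETc = Kc × ET₀ = 1.11 × 5.2517 = 5.8294 mm/d
Over 5 days: 5.8294 × 5 = 29.147 mm

29 mm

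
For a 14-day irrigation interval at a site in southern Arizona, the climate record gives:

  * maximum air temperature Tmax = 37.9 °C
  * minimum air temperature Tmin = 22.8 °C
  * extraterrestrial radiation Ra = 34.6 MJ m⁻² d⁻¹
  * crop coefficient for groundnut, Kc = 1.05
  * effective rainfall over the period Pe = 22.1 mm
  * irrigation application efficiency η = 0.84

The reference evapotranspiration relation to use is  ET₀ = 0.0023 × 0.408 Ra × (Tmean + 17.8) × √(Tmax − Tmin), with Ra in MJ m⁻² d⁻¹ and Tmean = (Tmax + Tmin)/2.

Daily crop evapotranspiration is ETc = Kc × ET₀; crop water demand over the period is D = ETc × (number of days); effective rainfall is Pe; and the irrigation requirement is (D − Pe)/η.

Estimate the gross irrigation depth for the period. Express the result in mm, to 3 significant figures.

80.0 mm

Tmean = (37.9 + 22.8)/2 = 30.35 °C
0.408 Ra = 0.408 × 34.6 = 14.1168 mm/d equivalent
ET₀ = 0.0023 × 14.1168 × (30.35 + 17.8) × √15.1 = 0.0023 × 14.1168 × 48.15 × 3.8859 = 6.0751 mm/d
ETc = Kc × ET₀ = 1.05 × 6.0751 = 6.3789 mm/d
Crop demand D = ETc × 14 d = 6.3789 × 14 = 89.305 mm
D − Pe = 89.305 − 22.1 = 67.205 mm
Gross irrigation = 67.205 / 0.84 = 80.006 mm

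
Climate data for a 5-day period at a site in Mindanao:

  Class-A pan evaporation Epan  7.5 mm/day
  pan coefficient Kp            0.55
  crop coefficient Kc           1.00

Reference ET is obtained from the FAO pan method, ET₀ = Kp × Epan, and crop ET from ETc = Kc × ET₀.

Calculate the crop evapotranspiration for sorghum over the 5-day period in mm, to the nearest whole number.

ET₀ = 0.55 × 7.5 = 4.1250 mm/d
ETc = Kc × ET₀ = 1.00 × 4.1250 = 4.1250 mm/d
Over 5 days: 4.1250 × 5 = 20.625 mm

21 mm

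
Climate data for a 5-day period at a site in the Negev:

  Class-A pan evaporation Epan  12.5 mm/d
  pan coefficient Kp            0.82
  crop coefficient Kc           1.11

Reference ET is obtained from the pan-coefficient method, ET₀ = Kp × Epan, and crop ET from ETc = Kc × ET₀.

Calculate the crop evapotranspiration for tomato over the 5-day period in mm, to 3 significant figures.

ET₀ = 0.82 × 12.5 = 10.2500 mm/d
ETc = Kc × ET₀ = 1.11 × 10.2500 = 11.3775 mm/d
Over 5 days: 11.3775 × 5 = 56.888 mm

56.9 mm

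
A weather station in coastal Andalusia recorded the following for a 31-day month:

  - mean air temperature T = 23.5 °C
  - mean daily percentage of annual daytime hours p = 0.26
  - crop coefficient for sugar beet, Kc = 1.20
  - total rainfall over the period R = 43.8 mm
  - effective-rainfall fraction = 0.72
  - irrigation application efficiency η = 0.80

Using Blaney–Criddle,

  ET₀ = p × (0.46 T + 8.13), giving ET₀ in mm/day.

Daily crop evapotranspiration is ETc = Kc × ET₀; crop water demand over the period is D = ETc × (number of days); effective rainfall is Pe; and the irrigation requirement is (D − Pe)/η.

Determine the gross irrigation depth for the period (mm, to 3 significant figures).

190 mm

ET₀ = 0.26 × (0.46 × 23.5 + 8.13) = 0.26 × 18.940 = 4.9244 mm/d
ETc = Kc × ET₀ = 1.20 × 4.9244 = 5.9093 mm/d
Crop demand D = ETc × 31 d = 5.9093 × 31 = 183.188 mm
Pe = 0.72 × 43.8 = 31.536 mm
D − Pe = 183.188 − 31.536 = 151.652 mm
Gross irrigation = 151.652 / 0.80 = 189.565 mm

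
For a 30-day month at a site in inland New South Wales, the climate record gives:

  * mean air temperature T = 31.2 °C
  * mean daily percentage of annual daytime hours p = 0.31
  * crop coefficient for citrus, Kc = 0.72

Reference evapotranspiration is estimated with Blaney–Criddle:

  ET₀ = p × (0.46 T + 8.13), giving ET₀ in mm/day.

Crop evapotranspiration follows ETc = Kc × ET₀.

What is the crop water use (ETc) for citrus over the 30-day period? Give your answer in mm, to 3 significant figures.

151 mm

ET₀ = 0.31 × (0.46 × 31.2 + 8.13) = 0.31 × 22.482 = 6.9694 mm/d
ETc = Kc × ET₀ = 0.72 × 6.9694 = 5.0180 mm/d
Over 30 days: 5.0180 × 30 = 150.540 mm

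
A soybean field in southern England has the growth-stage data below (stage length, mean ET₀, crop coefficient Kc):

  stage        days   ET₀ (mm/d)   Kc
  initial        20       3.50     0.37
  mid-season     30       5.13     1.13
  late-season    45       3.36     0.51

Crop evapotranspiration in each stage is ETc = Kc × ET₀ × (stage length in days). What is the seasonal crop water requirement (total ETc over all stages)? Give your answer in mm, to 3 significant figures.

initial: 0.37 × 3.50 × 20 = 25.90 mm
mid-season: 1.13 × 5.13 × 30 = 173.91 mm
late-season: 0.51 × 3.36 × 45 = 77.11 mm
Seasonal total = 276.92 mm

277 mm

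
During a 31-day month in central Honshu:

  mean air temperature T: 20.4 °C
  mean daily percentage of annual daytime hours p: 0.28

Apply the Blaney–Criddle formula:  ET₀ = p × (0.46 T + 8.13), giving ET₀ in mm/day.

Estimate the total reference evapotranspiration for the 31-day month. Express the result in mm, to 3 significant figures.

ET₀ = 0.28 × (0.46 × 20.4 + 8.13) = 0.28 × 17.514 = 4.9039 mm/d
Monthly total = 4.9039 × 31 = 152.021 mm

152 mm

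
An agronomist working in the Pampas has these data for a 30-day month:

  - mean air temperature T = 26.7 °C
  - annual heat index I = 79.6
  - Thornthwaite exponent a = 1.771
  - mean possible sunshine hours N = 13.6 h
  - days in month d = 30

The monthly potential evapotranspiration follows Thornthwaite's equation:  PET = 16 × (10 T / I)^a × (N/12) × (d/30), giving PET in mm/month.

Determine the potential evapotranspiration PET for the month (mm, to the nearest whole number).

155 mm

10T/I = 10 × 26.7 / 79.6 = 3.3543
(10T/I)^a = 3.3543^1.771 = 8.5279
Uncorrected PET = 16 × 8.5279 = 136.446 mm
Correction = (N/12)(d/30) = (13.6/12)(30/30) = 1.1333
PET = 136.446 × 1.1333 = 154.634 mm/month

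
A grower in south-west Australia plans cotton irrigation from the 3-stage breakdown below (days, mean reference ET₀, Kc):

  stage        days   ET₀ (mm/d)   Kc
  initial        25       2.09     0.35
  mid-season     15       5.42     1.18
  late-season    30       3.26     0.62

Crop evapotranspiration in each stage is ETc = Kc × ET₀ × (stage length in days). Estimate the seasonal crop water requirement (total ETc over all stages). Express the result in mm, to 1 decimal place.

initial: 0.35 × 2.09 × 25 = 18.29 mm
mid-season: 1.18 × 5.42 × 15 = 95.93 mm
late-season: 0.62 × 3.26 × 30 = 60.64 mm
Seasonal total = 174.86 mm

174.9 mm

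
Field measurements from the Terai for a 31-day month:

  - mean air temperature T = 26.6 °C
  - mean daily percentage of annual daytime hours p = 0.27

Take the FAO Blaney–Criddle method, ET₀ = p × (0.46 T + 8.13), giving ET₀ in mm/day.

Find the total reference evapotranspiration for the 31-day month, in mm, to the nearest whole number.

ET₀ = 0.27 × (0.46 × 26.6 + 8.13) = 0.27 × 20.366 = 5.4988 mm/d
Monthly total = 5.4988 × 31 = 170.463 mm

170 mm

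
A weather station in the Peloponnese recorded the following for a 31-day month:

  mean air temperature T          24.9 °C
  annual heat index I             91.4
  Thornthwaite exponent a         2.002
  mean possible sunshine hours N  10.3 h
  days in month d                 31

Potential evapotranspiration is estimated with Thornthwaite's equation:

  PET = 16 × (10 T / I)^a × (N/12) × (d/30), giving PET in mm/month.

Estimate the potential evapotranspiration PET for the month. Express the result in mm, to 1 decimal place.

105.5 mm

10T/I = 10 × 24.9 / 91.4 = 2.7243
(10T/I)^a = 2.7243^2.002 = 7.4367
Uncorrected PET = 16 × 7.4367 = 118.987 mm
Correction = (N/12)(d/30) = (10.3/12)(31/30) = 0.8869
PET = 118.987 × 0.8869 = 105.530 mm/month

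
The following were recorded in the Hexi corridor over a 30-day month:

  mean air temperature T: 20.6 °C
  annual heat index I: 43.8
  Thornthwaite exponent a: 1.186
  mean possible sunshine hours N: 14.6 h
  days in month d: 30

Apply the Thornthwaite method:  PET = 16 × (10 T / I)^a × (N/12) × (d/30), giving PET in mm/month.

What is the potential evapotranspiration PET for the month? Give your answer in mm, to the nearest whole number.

122 mm

10T/I = 10 × 20.6 / 43.8 = 4.7032
(10T/I)^a = 4.7032^1.186 = 6.2728
Uncorrected PET = 16 × 6.2728 = 100.365 mm
Correction = (N/12)(d/30) = (14.6/12)(30/30) = 1.2167
PET = 100.365 × 1.2167 = 122.114 mm/month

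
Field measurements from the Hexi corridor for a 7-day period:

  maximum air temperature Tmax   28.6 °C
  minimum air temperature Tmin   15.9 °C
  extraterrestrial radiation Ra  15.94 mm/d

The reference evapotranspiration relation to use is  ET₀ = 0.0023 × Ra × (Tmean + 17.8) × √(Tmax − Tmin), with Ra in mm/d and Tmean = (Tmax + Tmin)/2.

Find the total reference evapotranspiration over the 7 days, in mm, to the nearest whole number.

37 mm

Tmean = (28.6 + 15.9)/2 = 22.25 °C
ET₀ = 0.0023 × 15.94 × (22.25 + 17.8) × √12.7 = 0.0023 × 15.94 × 40.05 × 3.5637 = 5.2326 mm/d
Over 7 days: 5.2326 × 7 = 36.628 mm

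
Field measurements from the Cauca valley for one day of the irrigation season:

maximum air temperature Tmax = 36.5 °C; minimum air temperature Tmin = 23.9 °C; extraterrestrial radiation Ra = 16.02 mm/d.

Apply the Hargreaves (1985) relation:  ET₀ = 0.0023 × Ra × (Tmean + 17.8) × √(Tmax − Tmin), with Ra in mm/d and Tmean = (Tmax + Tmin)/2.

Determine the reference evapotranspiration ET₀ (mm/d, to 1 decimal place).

6.3 mm/d

Tmean = (36.5 + 23.9)/2 = 30.20 °C
ET₀ = 0.0023 × 16.02 × (30.20 + 17.8) × √12.6 = 0.0023 × 16.02 × 48.00 × 3.5496 = 6.2779 mm/d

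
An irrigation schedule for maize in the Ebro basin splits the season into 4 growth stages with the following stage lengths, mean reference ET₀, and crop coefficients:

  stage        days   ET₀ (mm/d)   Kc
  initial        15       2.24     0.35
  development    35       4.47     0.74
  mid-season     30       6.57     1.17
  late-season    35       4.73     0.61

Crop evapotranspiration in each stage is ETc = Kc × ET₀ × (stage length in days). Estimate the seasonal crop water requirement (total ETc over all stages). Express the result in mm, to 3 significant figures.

initial: 0.35 × 2.24 × 15 = 11.76 mm
development: 0.74 × 4.47 × 35 = 115.77 mm
mid-season: 1.17 × 6.57 × 30 = 230.61 mm
late-season: 0.61 × 4.73 × 35 = 100.99 mm
Seasonal total = 459.13 mm

459 mm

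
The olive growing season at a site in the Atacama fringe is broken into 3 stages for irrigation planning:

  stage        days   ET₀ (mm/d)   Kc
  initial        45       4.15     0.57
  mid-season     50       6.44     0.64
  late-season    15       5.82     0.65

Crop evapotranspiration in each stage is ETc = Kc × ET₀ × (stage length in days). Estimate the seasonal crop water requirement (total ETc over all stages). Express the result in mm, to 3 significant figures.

initial: 0.57 × 4.15 × 45 = 106.45 mm
mid-season: 0.64 × 6.44 × 50 = 206.08 mm
late-season: 0.65 × 5.82 × 15 = 56.75 mm
Seasonal total = 369.28 mm

369 mm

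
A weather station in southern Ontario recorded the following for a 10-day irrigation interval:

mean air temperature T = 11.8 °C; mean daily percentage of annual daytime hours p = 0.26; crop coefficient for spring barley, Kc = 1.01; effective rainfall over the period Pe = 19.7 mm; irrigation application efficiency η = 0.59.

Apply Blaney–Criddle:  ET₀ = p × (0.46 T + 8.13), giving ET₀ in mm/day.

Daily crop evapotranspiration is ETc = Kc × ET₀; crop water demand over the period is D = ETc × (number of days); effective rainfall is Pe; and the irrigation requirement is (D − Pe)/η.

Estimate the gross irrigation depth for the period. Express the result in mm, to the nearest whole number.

ET₀ = 0.26 × (0.46 × 11.8 + 8.13) = 0.26 × 13.558 = 3.5251 mm/d
ETc = Kc × ET₀ = 1.01 × 3.5251 = 3.5604 mm/d
Crop demand D = ETc × 10 d = 3.5604 × 10 = 35.604 mm
D − Pe = 35.604 − 19.7 = 15.904 mm
Gross irrigation = 15.904 / 0.59 = 26.956 mm

27 mm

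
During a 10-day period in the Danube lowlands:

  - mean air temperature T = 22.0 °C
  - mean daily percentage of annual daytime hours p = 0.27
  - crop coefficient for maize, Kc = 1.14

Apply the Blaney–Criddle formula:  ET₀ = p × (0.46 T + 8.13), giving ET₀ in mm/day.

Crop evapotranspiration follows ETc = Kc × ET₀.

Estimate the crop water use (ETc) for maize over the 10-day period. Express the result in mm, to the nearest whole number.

56 mm

ET₀ = 0.27 × (0.46 × 22.0 + 8.13) = 0.27 × 18.250 = 4.9275 mm/d
ETc = Kc × ET₀ = 1.14 × 4.9275 = 5.6174 mm/d
Over 10 days: 5.6174 × 10 = 56.174 mm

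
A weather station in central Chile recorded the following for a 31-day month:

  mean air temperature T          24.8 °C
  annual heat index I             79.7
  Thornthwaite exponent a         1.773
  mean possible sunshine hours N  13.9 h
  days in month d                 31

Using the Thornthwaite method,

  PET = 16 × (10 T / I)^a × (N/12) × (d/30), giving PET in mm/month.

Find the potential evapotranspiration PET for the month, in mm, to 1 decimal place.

10T/I = 10 × 24.8 / 79.7 = 3.1117
(10T/I)^a = 3.1117^1.773 = 7.4832
Uncorrected PET = 16 × 7.4832 = 119.731 mm
Correction = (N/12)(d/30) = (13.9/12)(31/30) = 1.1969
PET = 119.731 × 1.1969 = 143.306 mm/month

143.3 mm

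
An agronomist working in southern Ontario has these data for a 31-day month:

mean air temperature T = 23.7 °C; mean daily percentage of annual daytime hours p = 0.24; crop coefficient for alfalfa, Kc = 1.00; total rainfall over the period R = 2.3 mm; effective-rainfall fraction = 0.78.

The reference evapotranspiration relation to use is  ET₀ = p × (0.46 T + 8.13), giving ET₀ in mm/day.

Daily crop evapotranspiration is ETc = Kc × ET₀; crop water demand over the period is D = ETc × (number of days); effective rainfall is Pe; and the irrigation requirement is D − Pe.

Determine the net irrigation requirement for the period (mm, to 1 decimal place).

139.8 mm

ET₀ = 0.24 × (0.46 × 23.7 + 8.13) = 0.24 × 19.032 = 4.5677 mm/d
ETc = Kc × ET₀ = 1.00 × 4.5677 = 4.5677 mm/d
Crop demand D = ETc × 31 d = 4.5677 × 31 = 141.599 mm
Pe = 0.78 × 2.3 = 1.794 mm
D − Pe = 141.599 − 1.794 = 139.805 mm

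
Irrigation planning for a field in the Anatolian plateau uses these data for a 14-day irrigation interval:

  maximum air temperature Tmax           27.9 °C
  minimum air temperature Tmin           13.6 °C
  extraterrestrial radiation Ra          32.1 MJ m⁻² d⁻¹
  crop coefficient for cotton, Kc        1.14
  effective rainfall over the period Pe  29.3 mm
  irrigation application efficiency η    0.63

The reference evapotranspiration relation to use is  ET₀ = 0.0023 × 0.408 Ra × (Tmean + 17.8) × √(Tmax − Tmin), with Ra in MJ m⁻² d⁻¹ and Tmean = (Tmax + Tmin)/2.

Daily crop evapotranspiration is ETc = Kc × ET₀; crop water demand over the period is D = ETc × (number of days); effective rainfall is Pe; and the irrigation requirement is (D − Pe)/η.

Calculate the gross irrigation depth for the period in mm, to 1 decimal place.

Tmean = (27.9 + 13.6)/2 = 20.75 °C
0.408 Ra = 0.408 × 32.1 = 13.0968 mm/d equivalent
ET₀ = 0.0023 × 13.0968 × (20.75 + 17.8) × √14.3 = 0.0023 × 13.0968 × 38.55 × 3.7815 = 4.3912 mm/d
ETc = Kc × ET₀ = 1.14 × 4.3912 = 5.0060 mm/d
Crop demand D = ETc × 14 d = 5.0060 × 14 = 70.084 mm
D − Pe = 70.084 − 29.3 = 40.784 mm
Gross irrigation = 40.784 / 0.63 = 64.737 mm

64.7 mm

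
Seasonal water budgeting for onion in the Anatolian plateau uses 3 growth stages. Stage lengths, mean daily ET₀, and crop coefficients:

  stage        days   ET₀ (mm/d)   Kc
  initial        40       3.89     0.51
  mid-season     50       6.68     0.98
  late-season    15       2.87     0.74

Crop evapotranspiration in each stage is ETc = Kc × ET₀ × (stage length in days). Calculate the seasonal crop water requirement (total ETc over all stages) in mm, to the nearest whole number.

initial: 0.51 × 3.89 × 40 = 79.36 mm
mid-season: 0.98 × 6.68 × 50 = 327.32 mm
late-season: 0.74 × 2.87 × 15 = 31.86 mm
Seasonal total = 438.54 mm

439 mm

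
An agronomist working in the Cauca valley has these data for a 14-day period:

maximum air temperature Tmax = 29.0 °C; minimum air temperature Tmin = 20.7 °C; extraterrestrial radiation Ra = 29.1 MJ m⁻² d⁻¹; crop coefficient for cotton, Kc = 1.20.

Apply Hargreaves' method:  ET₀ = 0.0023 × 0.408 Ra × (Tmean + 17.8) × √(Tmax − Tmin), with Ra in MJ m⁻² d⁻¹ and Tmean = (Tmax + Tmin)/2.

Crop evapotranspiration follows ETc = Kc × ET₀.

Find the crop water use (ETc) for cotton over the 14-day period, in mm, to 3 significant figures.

56.4 mm

Tmean = (29.0 + 20.7)/2 = 24.85 °C
0.408 Ra = 0.408 × 29.1 = 11.8728 mm/d equivalent
ET₀ = 0.0023 × 11.8728 × (24.85 + 17.8) × √8.3 = 0.0023 × 11.8728 × 42.65 × 2.8810 = 3.3554 mm/d
ETc = Kc × ET₀ = 1.20 × 3.3554 = 4.0265 mm/d
Over 14 days: 4.0265 × 14 = 56.371 mm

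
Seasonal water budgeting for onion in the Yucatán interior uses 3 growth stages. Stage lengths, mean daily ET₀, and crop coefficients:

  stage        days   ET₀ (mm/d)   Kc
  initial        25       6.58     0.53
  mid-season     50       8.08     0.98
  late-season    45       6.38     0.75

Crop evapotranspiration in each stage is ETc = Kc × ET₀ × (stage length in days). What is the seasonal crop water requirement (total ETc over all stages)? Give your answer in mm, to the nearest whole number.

698 mm

initial: 0.53 × 6.58 × 25 = 87.19 mm
mid-season: 0.98 × 8.08 × 50 = 395.92 mm
late-season: 0.75 × 6.38 × 45 = 215.33 mm
Seasonal total = 698.44 mm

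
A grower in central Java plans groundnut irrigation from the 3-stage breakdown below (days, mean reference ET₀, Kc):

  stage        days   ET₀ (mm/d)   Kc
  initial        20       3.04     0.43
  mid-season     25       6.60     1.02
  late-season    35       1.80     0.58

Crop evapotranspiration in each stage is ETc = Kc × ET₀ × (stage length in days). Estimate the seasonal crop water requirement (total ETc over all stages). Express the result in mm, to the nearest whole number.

231 mm

initial: 0.43 × 3.04 × 20 = 26.14 mm
mid-season: 1.02 × 6.60 × 25 = 168.30 mm
late-season: 0.58 × 1.80 × 35 = 36.54 mm
Seasonal total = 230.98 mm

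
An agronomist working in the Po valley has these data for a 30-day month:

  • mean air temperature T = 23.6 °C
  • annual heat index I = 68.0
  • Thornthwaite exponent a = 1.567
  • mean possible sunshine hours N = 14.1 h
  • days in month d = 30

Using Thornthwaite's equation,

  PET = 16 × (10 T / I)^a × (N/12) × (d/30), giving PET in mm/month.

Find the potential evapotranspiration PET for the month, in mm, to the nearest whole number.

10T/I = 10 × 23.6 / 68.0 = 3.4706
(10T/I)^a = 3.4706^1.567 = 7.0277
Uncorrected PET = 16 × 7.0277 = 112.443 mm
Correction = (N/12)(d/30) = (14.1/12)(30/30) = 1.1750
PET = 112.443 × 1.1750 = 132.121 mm/month

132 mm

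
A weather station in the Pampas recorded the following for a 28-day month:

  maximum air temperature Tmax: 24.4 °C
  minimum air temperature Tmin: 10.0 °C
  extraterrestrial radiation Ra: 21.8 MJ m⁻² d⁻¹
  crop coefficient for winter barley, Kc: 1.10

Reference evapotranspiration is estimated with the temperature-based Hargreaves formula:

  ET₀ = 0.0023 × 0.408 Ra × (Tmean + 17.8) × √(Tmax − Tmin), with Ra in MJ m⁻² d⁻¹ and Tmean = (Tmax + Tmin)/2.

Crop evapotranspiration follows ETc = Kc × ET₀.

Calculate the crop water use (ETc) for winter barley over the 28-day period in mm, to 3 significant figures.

83.7 mm

Tmean = (24.4 + 10.0)/2 = 17.20 °C
0.408 Ra = 0.408 × 21.8 = 8.8944 mm/d equivalent
ET₀ = 0.0023 × 8.8944 × (17.20 + 17.8) × √14.4 = 0.0023 × 8.8944 × 35.00 × 3.7947 = 2.7170 mm/d
ETc = Kc × ET₀ = 1.10 × 2.7170 = 2.9887 mm/d
Over 28 days: 2.9887 × 28 = 83.684 mm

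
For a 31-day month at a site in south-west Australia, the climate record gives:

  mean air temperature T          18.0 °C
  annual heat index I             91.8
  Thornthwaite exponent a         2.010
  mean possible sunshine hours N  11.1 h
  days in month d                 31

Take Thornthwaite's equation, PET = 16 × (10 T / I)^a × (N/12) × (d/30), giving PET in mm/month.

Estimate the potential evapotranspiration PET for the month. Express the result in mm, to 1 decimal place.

10T/I = 10 × 18.0 / 91.8 = 1.9608
(10T/I)^a = 1.9608^2.010 = 3.8707
Uncorrected PET = 16 × 3.8707 = 61.931 mm
Correction = (N/12)(d/30) = (11.1/12)(31/30) = 0.9558
PET = 61.931 × 0.9558 = 59.194 mm/month

59.2 mm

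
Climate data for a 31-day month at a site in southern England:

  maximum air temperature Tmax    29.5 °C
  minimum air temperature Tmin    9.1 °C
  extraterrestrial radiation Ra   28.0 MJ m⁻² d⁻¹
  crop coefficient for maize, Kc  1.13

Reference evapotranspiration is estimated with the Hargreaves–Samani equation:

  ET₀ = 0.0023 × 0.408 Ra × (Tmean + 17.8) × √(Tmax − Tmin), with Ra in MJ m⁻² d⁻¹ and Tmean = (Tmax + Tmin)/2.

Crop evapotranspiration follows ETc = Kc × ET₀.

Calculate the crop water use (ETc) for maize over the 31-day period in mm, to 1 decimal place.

Tmean = (29.5 + 9.1)/2 = 19.30 °C
0.408 Ra = 0.408 × 28.0 = 11.4240 mm/d equivalent
ET₀ = 0.0023 × 11.4240 × (19.30 + 17.8) × √20.4 = 0.0023 × 11.4240 × 37.10 × 4.5166 = 4.4028 mm/d
ETc = Kc × ET₀ = 1.13 × 4.4028 = 4.9752 mm/d
Over 31 days: 4.9752 × 31 = 154.231 mm

154.2 mm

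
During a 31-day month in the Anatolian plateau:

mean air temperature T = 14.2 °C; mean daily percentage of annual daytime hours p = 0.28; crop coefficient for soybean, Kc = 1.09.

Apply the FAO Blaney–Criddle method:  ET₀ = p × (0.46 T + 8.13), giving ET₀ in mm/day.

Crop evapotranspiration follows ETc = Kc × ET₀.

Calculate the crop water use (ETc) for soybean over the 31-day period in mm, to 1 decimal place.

ET₀ = 0.28 × (0.46 × 14.2 + 8.13) = 0.28 × 14.662 = 4.1054 mm/d
ETc = Kc × ET₀ = 1.09 × 4.1054 = 4.4749 mm/d
Over 31 days: 4.4749 × 31 = 138.722 mm

138.7 mm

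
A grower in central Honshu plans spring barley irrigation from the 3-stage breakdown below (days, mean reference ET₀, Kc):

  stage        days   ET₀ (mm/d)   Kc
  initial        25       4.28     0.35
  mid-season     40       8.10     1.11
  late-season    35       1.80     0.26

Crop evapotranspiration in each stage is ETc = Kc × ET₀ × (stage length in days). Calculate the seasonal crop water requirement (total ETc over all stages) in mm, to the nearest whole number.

413 mm

initial: 0.35 × 4.28 × 25 = 37.45 mm
mid-season: 1.11 × 8.10 × 40 = 359.64 mm
late-season: 0.26 × 1.80 × 35 = 16.38 mm
Seasonal total = 413.47 mm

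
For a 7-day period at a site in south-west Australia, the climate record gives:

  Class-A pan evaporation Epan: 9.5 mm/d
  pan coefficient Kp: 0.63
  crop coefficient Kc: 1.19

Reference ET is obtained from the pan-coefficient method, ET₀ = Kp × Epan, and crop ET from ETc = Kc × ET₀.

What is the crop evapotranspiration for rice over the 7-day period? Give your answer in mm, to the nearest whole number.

50 mm

ET₀ = 0.63 × 9.5 = 5.9850 mm/d
ETc = Kc × ET₀ = 1.19 × 5.9850 = 7.1222 mm/d
Over 7 days: 7.1222 × 7 = 49.855 mm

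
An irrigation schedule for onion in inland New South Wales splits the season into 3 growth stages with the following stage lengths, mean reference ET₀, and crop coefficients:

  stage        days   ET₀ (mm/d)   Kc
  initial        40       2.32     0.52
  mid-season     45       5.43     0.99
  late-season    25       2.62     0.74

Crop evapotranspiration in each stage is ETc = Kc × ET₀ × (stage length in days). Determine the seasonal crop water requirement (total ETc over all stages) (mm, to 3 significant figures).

initial: 0.52 × 2.32 × 40 = 48.26 mm
mid-season: 0.99 × 5.43 × 45 = 241.91 mm
late-season: 0.74 × 2.62 × 25 = 48.47 mm
Seasonal total = 338.64 mm

339 mm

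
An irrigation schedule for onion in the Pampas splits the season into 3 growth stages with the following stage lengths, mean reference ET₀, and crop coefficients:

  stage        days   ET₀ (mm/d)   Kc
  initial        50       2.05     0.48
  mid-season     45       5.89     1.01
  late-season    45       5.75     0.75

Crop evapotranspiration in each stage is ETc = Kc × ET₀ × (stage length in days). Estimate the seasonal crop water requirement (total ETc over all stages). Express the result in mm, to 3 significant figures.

511 mm

initial: 0.48 × 2.05 × 50 = 49.20 mm
mid-season: 1.01 × 5.89 × 45 = 267.70 mm
late-season: 0.75 × 5.75 × 45 = 194.06 mm
Seasonal total = 510.96 mm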